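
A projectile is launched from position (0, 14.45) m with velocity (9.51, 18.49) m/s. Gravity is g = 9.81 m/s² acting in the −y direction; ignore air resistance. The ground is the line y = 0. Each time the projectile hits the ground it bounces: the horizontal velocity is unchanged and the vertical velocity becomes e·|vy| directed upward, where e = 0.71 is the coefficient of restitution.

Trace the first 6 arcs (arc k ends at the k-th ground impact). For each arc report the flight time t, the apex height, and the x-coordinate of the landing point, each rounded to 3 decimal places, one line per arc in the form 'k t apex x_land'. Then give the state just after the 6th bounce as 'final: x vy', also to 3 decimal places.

1 4.434 31.875 42.168
2 3.620 16.068 76.593
3 2.570 8.100 101.034
4 1.825 4.083 118.388
5 1.296 2.058 130.709
6 0.920 1.038 139.457
final: 139.457 3.204

Arc 1: start y=14.450, vy=18.490 → t=4.434, apex=31.875, x_land=42.168, impact vy=-25.008
  bounce: vy ← 0.71·25.008 = 17.756
Arc 2: start y=0.000, vy=17.756 → t=3.620, apex=16.068, x_land=76.593, impact vy=-17.756
  bounce: vy ← 0.71·17.756 = 12.606
Arc 3: start y=0.000, vy=12.606 → t=2.570, apex=8.100, x_land=101.034, impact vy=-12.606
  bounce: vy ← 0.71·12.606 = 8.951
Arc 4: start y=0.000, vy=8.951 → t=1.825, apex=4.083, x_land=118.388, impact vy=-8.951
  bounce: vy ← 0.71·8.951 = 6.355
Arc 5: start y=0.000, vy=6.355 → t=1.296, apex=2.058, x_land=130.709, impact vy=-6.355
  bounce: vy ← 0.71·6.355 = 4.512
Arc 6: start y=0.000, vy=4.512 → t=0.920, apex=1.038, x_land=139.457, impact vy=-4.512
  bounce: vy ← 0.71·4.512 = 3.204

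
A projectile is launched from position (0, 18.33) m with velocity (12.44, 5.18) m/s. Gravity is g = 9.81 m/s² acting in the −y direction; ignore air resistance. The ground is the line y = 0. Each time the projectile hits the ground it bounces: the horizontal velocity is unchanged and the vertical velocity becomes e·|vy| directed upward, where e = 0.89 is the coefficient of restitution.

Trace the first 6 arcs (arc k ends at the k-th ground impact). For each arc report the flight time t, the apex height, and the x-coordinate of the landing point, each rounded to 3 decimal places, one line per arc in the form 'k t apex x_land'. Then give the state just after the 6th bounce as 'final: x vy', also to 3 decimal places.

1 2.532 19.698 31.498
2 3.567 15.602 75.872
3 3.175 12.359 115.365
4 2.825 9.789 150.513
5 2.515 7.754 181.795
6 2.238 6.142 209.637
final: 209.637 9.770

Arc 1: start y=18.330, vy=5.180 → t=2.532, apex=19.698, x_land=31.498, impact vy=-19.659
  bounce: vy ← 0.89·19.659 = 17.496
Arc 2: start y=0.000, vy=17.496 → t=3.567, apex=15.602, x_land=75.872, impact vy=-17.496
  bounce: vy ← 0.89·17.496 = 15.572
Arc 3: start y=0.000, vy=15.572 → t=3.175, apex=12.359, x_land=115.365, impact vy=-15.572
  bounce: vy ← 0.89·15.572 = 13.859
Arc 4: start y=0.000, vy=13.859 → t=2.825, apex=9.789, x_land=150.513, impact vy=-13.859
  bounce: vy ← 0.89·13.859 = 12.334
Arc 5: start y=0.000, vy=12.334 → t=2.515, apex=7.754, x_land=181.795, impact vy=-12.334
  bounce: vy ← 0.89·12.334 = 10.978
Arc 6: start y=0.000, vy=10.978 → t=2.238, apex=6.142, x_land=209.637, impact vy=-10.978
  bounce: vy ← 0.89·10.978 = 9.770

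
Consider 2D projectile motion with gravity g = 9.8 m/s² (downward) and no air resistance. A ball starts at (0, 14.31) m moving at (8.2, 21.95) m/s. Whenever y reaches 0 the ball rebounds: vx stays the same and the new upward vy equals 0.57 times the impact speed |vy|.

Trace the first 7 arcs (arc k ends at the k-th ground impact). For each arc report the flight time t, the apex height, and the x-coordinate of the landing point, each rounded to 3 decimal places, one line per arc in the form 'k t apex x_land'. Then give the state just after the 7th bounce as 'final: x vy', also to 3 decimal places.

Arc 1: start y=14.310, vy=21.950 → t=5.057, apex=38.892, x_land=41.468, impact vy=-27.609
  bounce: vy ← 0.57·27.609 = 15.737
Arc 2: start y=0.000, vy=15.737 → t=3.212, apex=12.636, x_land=67.804, impact vy=-15.737
  bounce: vy ← 0.57·15.737 = 8.970
Arc 3: start y=0.000, vy=8.970 → t=1.831, apex=4.105, x_land=82.816, impact vy=-8.970
  bounce: vy ← 0.57·8.970 = 5.113
Arc 4: start y=0.000, vy=5.113 → t=1.043, apex=1.334, x_land=91.372, impact vy=-5.113
  bounce: vy ← 0.57·5.113 = 2.914
Arc 5: start y=0.000, vy=2.914 → t=0.595, apex=0.433, x_land=96.249, impact vy=-2.914
  bounce: vy ← 0.57·2.914 = 1.661
Arc 6: start y=0.000, vy=1.661 → t=0.339, apex=0.141, x_land=99.029, impact vy=-1.661
  bounce: vy ← 0.57·1.661 = 0.947
Arc 7: start y=0.000, vy=0.947 → t=0.193, apex=0.046, x_land=100.614, impact vy=-0.947
  bounce: vy ← 0.57·0.947 = 0.540

1 5.057 38.892 41.468
2 3.212 12.636 67.804
3 1.831 4.105 82.816
4 1.043 1.334 91.372
5 0.595 0.433 96.249
6 0.339 0.141 99.029
7 0.193 0.046 100.614
final: 100.614 0.540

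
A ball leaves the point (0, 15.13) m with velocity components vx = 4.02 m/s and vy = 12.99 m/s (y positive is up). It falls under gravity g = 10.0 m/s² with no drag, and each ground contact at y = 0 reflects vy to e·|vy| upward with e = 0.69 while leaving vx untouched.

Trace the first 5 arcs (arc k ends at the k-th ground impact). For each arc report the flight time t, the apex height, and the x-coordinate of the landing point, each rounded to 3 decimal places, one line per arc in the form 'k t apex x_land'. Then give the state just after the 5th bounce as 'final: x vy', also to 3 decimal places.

1 3.470 23.567 13.950
2 2.996 11.220 25.994
3 2.067 5.342 34.304
4 1.426 2.543 40.038
5 0.984 1.211 43.995
final: 43.995 3.396

Arc 1: start y=15.130, vy=12.990 → t=3.470, apex=23.567, x_land=13.950, impact vy=-21.710
  bounce: vy ← 0.69·21.710 = 14.980
Arc 2: start y=0.000, vy=14.980 → t=2.996, apex=11.220, x_land=25.994, impact vy=-14.980
  bounce: vy ← 0.69·14.980 = 10.336
Arc 3: start y=0.000, vy=10.336 → t=2.067, apex=5.342, x_land=34.304, impact vy=-10.336
  bounce: vy ← 0.69·10.336 = 7.132
Arc 4: start y=0.000, vy=7.132 → t=1.426, apex=2.543, x_land=40.038, impact vy=-7.132
  bounce: vy ← 0.69·7.132 = 4.921
Arc 5: start y=0.000, vy=4.921 → t=0.984, apex=1.211, x_land=43.995, impact vy=-4.921
  bounce: vy ← 0.69·4.921 = 3.396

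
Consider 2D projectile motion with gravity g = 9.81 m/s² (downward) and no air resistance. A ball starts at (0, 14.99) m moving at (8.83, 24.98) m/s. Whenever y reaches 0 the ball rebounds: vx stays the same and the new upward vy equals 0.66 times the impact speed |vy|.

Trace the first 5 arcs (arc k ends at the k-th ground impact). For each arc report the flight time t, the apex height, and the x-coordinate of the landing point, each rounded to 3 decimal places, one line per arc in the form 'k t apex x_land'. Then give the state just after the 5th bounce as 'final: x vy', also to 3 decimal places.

1 5.635 46.794 49.758
2 4.077 20.384 85.759
3 2.691 8.879 109.519
4 1.776 3.868 125.201
5 1.172 1.685 135.551
final: 135.551 3.795

Arc 1: start y=14.990, vy=24.980 → t=5.635, apex=46.794, x_land=49.758, impact vy=-30.300
  bounce: vy ← 0.66·30.300 = 19.998
Arc 2: start y=0.000, vy=19.998 → t=4.077, apex=20.384, x_land=85.759, impact vy=-19.998
  bounce: vy ← 0.66·19.998 = 13.199
Arc 3: start y=0.000, vy=13.199 → t=2.691, apex=8.879, x_land=109.519, impact vy=-13.199
  bounce: vy ← 0.66·13.199 = 8.711
Arc 4: start y=0.000, vy=8.711 → t=1.776, apex=3.868, x_land=125.201, impact vy=-8.711
  bounce: vy ← 0.66·8.711 = 5.749
Arc 5: start y=0.000, vy=5.749 → t=1.172, apex=1.685, x_land=135.551, impact vy=-5.749
  bounce: vy ← 0.66·5.749 = 3.795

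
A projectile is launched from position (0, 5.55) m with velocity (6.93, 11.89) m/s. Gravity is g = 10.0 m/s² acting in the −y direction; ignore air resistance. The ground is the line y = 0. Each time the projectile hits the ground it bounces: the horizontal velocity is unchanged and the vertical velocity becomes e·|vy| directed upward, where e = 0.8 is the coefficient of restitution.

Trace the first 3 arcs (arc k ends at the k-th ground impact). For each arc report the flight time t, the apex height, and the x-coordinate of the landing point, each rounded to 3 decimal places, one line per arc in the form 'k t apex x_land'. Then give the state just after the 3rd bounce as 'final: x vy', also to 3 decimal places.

1 2.778 12.619 19.249
2 2.542 8.076 36.864
3 2.033 5.169 50.955
final: 50.955 8.134

Arc 1: start y=5.550, vy=11.890 → t=2.778, apex=12.619, x_land=19.249, impact vy=-15.886
  bounce: vy ← 0.8·15.886 = 12.709
Arc 2: start y=0.000, vy=12.709 → t=2.542, apex=8.076, x_land=36.864, impact vy=-12.709
  bounce: vy ← 0.8·12.709 = 10.167
Arc 3: start y=0.000, vy=10.167 → t=2.033, apex=5.169, x_land=50.955, impact vy=-10.167
  bounce: vy ← 0.8·10.167 = 8.134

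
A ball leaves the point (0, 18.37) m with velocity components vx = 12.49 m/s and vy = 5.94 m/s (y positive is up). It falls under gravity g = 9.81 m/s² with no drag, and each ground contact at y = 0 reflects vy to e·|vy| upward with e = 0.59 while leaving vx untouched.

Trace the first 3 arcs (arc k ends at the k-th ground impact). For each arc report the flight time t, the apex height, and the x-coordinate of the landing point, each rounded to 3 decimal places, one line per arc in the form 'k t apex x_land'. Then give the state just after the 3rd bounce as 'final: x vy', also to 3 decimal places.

Arc 1: start y=18.370, vy=5.940 → t=2.633, apex=20.168, x_land=32.889, impact vy=-19.892
  bounce: vy ← 0.59·19.892 = 11.736
Arc 2: start y=0.000, vy=11.736 → t=2.393, apex=7.021, x_land=62.775, impact vy=-11.736
  bounce: vy ← 0.59·11.736 = 6.925
Arc 3: start y=0.000, vy=6.925 → t=1.412, apex=2.444, x_land=80.407, impact vy=-6.925
  bounce: vy ← 0.59·6.925 = 4.085

1 2.633 20.168 32.889
2 2.393 7.021 62.775
3 1.412 2.444 80.407
final: 80.407 4.085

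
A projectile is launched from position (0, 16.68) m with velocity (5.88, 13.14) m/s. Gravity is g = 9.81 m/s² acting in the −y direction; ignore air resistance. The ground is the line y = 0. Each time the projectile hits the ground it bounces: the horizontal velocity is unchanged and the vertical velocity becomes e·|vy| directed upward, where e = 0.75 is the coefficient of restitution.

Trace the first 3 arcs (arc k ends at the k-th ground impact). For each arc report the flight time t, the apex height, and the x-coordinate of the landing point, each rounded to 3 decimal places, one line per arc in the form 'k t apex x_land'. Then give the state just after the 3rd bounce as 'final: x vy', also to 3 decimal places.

Arc 1: start y=16.680, vy=13.140 → t=3.619, apex=25.480, x_land=21.278, impact vy=-22.359
  bounce: vy ← 0.75·22.359 = 16.769
Arc 2: start y=0.000, vy=16.769 → t=3.419, apex=14.333, x_land=41.380, impact vy=-16.769
  bounce: vy ← 0.75·16.769 = 12.577
Arc 3: start y=0.000, vy=12.577 → t=2.564, apex=8.062, x_land=56.457, impact vy=-12.577
  bounce: vy ← 0.75·12.577 = 9.433

1 3.619 25.480 21.278
2 3.419 14.333 41.380
3 2.564 8.062 56.457
final: 56.457 9.433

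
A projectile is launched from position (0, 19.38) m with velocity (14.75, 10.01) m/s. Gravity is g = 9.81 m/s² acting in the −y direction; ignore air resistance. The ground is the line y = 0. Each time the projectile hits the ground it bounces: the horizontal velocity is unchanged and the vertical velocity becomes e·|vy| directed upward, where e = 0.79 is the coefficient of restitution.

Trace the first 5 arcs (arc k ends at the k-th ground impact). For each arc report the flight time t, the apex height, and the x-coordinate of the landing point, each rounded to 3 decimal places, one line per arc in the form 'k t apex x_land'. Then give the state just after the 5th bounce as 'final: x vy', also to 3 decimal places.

1 3.255 24.487 48.007
2 3.530 15.282 100.078
3 2.789 9.538 141.215
4 2.203 5.952 173.712
5 1.741 3.715 199.385
final: 199.385 6.745

Arc 1: start y=19.380, vy=10.010 → t=3.255, apex=24.487, x_land=48.007, impact vy=-21.919
  bounce: vy ← 0.79·21.919 = 17.316
Arc 2: start y=0.000, vy=17.316 → t=3.530, apex=15.282, x_land=100.078, impact vy=-17.316
  bounce: vy ← 0.79·17.316 = 13.680
Arc 3: start y=0.000, vy=13.680 → t=2.789, apex=9.538, x_land=141.215, impact vy=-13.680
  bounce: vy ← 0.79·13.680 = 10.807
Arc 4: start y=0.000, vy=10.807 → t=2.203, apex=5.952, x_land=173.712, impact vy=-10.807
  bounce: vy ← 0.79·10.807 = 8.537
Arc 5: start y=0.000, vy=8.537 → t=1.741, apex=3.715, x_land=199.385, impact vy=-8.537
  bounce: vy ← 0.79·8.537 = 6.745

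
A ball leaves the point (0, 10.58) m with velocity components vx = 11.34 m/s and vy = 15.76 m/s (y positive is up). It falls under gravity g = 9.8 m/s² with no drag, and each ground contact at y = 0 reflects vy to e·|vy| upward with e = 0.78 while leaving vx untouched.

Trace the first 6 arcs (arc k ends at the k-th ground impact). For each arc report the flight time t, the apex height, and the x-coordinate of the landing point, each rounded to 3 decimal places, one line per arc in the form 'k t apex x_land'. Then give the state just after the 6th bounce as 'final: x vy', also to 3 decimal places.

1 3.787 23.252 42.939
2 3.398 14.147 81.476
3 2.651 8.607 111.535
4 2.068 5.236 134.980
5 1.613 3.186 153.268
6 1.258 1.938 167.532
final: 167.532 4.808

Arc 1: start y=10.580, vy=15.760 → t=3.787, apex=23.252, x_land=42.939, impact vy=-21.348
  bounce: vy ← 0.78·21.348 = 16.652
Arc 2: start y=0.000, vy=16.652 → t=3.398, apex=14.147, x_land=81.476, impact vy=-16.652
  bounce: vy ← 0.78·16.652 = 12.988
Arc 3: start y=0.000, vy=12.988 → t=2.651, apex=8.607, x_land=111.535, impact vy=-12.988
  bounce: vy ← 0.78·12.988 = 10.131
Arc 4: start y=0.000, vy=10.131 → t=2.068, apex=5.236, x_land=134.980, impact vy=-10.131
  bounce: vy ← 0.78·10.131 = 7.902
Arc 5: start y=0.000, vy=7.902 → t=1.613, apex=3.186, x_land=153.268, impact vy=-7.902
  bounce: vy ← 0.78·7.902 = 6.164
Arc 6: start y=0.000, vy=6.164 → t=1.258, apex=1.938, x_land=167.532, impact vy=-6.164
  bounce: vy ← 0.78·6.164 = 4.808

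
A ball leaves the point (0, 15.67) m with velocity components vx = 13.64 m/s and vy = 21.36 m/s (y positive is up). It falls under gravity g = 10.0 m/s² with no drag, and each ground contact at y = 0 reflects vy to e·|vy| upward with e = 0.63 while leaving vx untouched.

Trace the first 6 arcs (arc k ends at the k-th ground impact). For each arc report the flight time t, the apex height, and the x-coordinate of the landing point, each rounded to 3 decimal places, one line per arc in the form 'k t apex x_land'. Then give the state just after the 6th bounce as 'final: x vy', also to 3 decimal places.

1 4.910 38.482 66.976
2 3.496 15.274 114.655
3 2.202 6.062 144.693
4 1.387 2.406 163.617
5 0.874 0.955 175.540
6 0.551 0.379 183.050
final: 183.050 1.735

Arc 1: start y=15.670, vy=21.360 → t=4.910, apex=38.482, x_land=66.976, impact vy=-27.743
  bounce: vy ← 0.63·27.743 = 17.478
Arc 2: start y=0.000, vy=17.478 → t=3.496, apex=15.274, x_land=114.655, impact vy=-17.478
  bounce: vy ← 0.63·17.478 = 11.011
Arc 3: start y=0.000, vy=11.011 → t=2.202, apex=6.062, x_land=144.693, impact vy=-11.011
  bounce: vy ← 0.63·11.011 = 6.937
Arc 4: start y=0.000, vy=6.937 → t=1.387, apex=2.406, x_land=163.617, impact vy=-6.937
  bounce: vy ← 0.63·6.937 = 4.370
Arc 5: start y=0.000, vy=4.370 → t=0.874, apex=0.955, x_land=175.540, impact vy=-4.370
  bounce: vy ← 0.63·4.370 = 2.753
Arc 6: start y=0.000, vy=2.753 → t=0.551, apex=0.379, x_land=183.050, impact vy=-2.753
  bounce: vy ← 0.63·2.753 = 1.735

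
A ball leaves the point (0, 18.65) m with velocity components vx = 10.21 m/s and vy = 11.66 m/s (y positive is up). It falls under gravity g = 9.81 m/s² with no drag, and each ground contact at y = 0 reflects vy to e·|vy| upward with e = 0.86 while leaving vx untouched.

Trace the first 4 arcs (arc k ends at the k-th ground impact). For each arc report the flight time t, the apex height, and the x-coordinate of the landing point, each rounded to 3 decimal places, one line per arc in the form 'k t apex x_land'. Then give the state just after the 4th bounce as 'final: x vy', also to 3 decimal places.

1 3.472 25.579 35.451
2 3.928 18.919 75.555
3 3.378 13.992 110.043
4 2.905 10.349 139.704
final: 139.704 12.254

Arc 1: start y=18.650, vy=11.660 → t=3.472, apex=25.579, x_land=35.451, impact vy=-22.402
  bounce: vy ← 0.86·22.402 = 19.266
Arc 2: start y=0.000, vy=19.266 → t=3.928, apex=18.919, x_land=75.555, impact vy=-19.266
  bounce: vy ← 0.86·19.266 = 16.569
Arc 3: start y=0.000, vy=16.569 → t=3.378, apex=13.992, x_land=110.043, impact vy=-16.569
  bounce: vy ← 0.86·16.569 = 14.249
Arc 4: start y=0.000, vy=14.249 → t=2.905, apex=10.349, x_land=139.704, impact vy=-14.249
  bounce: vy ← 0.86·14.249 = 12.254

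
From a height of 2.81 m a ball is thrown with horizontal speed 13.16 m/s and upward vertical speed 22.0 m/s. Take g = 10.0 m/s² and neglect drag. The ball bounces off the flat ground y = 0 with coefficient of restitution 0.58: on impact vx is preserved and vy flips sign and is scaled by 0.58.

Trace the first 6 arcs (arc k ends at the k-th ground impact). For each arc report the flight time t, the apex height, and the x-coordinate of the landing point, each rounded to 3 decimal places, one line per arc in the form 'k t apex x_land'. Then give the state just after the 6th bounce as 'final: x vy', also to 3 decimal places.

Arc 1: start y=2.810, vy=22.000 → t=4.524, apex=27.010, x_land=59.539, impact vy=-23.242
  bounce: vy ← 0.58·23.242 = 13.480
Arc 2: start y=0.000, vy=13.480 → t=2.696, apex=9.086, x_land=95.019, impact vy=-13.480
  bounce: vy ← 0.58·13.480 = 7.819
Arc 3: start y=0.000, vy=7.819 → t=1.564, apex=3.057, x_land=115.598, impact vy=-7.819
  bounce: vy ← 0.58·7.819 = 4.535
Arc 4: start y=0.000, vy=4.535 → t=0.907, apex=1.028, x_land=127.534, impact vy=-4.535
  bounce: vy ← 0.58·4.535 = 2.630
Arc 5: start y=0.000, vy=2.630 → t=0.526, apex=0.346, x_land=134.456, impact vy=-2.630
  bounce: vy ← 0.58·2.630 = 1.526
Arc 6: start y=0.000, vy=1.526 → t=0.305, apex=0.116, x_land=138.472, impact vy=-1.526
  bounce: vy ← 0.58·1.526 = 0.885

1 4.524 27.010 59.539
2 2.696 9.086 95.019
3 1.564 3.057 115.598
4 0.907 1.028 127.534
5 0.526 0.346 134.456
6 0.305 0.116 138.472
final: 138.472 0.885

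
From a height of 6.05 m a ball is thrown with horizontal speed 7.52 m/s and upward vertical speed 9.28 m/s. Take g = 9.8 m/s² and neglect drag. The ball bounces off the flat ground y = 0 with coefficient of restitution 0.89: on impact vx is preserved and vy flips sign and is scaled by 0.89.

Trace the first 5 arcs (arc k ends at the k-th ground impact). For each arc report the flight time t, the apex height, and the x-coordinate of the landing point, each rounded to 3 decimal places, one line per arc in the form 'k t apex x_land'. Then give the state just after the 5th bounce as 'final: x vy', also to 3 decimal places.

Arc 1: start y=6.050, vy=9.280 → t=2.407, apex=10.444, x_land=18.100, impact vy=-14.307
  bounce: vy ← 0.89·14.307 = 12.733
Arc 2: start y=0.000, vy=12.733 → t=2.599, apex=8.273, x_land=37.642, impact vy=-12.733
  bounce: vy ← 0.89·12.733 = 11.333
Arc 3: start y=0.000, vy=11.333 → t=2.313, apex=6.553, x_land=55.034, impact vy=-11.333
  bounce: vy ← 0.89·11.333 = 10.086
Arc 4: start y=0.000, vy=10.086 → t=2.058, apex=5.190, x_land=70.513, impact vy=-10.086
  bounce: vy ← 0.89·10.086 = 8.977
Arc 5: start y=0.000, vy=8.977 → t=1.832, apex=4.111, x_land=84.290, impact vy=-8.977
  bounce: vy ← 0.89·8.977 = 7.989

1 2.407 10.444 18.100
2 2.599 8.273 37.642
3 2.313 6.553 55.034
4 2.058 5.190 70.513
5 1.832 4.111 84.290
final: 84.290 7.989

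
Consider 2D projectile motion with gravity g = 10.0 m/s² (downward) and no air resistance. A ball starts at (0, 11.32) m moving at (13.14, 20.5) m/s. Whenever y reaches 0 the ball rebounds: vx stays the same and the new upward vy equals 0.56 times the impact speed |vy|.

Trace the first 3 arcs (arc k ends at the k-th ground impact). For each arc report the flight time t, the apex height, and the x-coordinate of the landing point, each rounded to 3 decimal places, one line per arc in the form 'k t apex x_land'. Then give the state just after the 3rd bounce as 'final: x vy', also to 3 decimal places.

Arc 1: start y=11.320, vy=20.500 → t=4.593, apex=32.332, x_land=60.351, impact vy=-25.429
  bounce: vy ← 0.56·25.429 = 14.240
Arc 2: start y=0.000, vy=14.240 → t=2.848, apex=10.139, x_land=97.775, impact vy=-14.240
  bounce: vy ← 0.56·14.240 = 7.975
Arc 3: start y=0.000, vy=7.975 → t=1.595, apex=3.180, x_land=118.732, impact vy=-7.975
  bounce: vy ← 0.56·7.975 = 4.466

1 4.593 32.332 60.351
2 2.848 10.139 97.775
3 1.595 3.180 118.732
final: 118.732 4.466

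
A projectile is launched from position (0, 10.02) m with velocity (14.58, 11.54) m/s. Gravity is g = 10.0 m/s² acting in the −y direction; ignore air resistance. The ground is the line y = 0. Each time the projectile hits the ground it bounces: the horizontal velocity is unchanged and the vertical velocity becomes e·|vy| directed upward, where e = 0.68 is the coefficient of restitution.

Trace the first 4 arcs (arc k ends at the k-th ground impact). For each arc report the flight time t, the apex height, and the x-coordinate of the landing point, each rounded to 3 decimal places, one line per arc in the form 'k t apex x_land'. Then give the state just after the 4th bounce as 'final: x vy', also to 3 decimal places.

1 2.980 16.679 43.454
2 2.484 7.712 79.669
3 1.689 3.566 104.296
4 1.149 1.649 121.042
final: 121.042 3.905

Arc 1: start y=10.020, vy=11.540 → t=2.980, apex=16.679, x_land=43.454, impact vy=-18.264
  bounce: vy ← 0.68·18.264 = 12.419
Arc 2: start y=0.000, vy=12.419 → t=2.484, apex=7.712, x_land=79.669, impact vy=-12.419
  bounce: vy ← 0.68·12.419 = 8.445
Arc 3: start y=0.000, vy=8.445 → t=1.689, apex=3.566, x_land=104.296, impact vy=-8.445
  bounce: vy ← 0.68·8.445 = 5.743
Arc 4: start y=0.000, vy=5.743 → t=1.149, apex=1.649, x_land=121.042, impact vy=-5.743
  bounce: vy ← 0.68·5.743 = 3.905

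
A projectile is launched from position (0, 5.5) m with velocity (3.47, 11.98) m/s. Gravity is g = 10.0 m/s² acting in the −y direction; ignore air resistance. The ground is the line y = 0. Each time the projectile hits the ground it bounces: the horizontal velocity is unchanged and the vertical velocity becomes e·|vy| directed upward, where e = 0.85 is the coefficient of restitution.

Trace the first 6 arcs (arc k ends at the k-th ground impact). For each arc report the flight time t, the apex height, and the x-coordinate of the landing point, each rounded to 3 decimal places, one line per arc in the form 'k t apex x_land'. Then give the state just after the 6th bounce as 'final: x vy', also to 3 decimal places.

Arc 1: start y=5.500, vy=11.980 → t=2.790, apex=12.676, x_land=9.682, impact vy=-15.922
  bounce: vy ← 0.85·15.922 = 13.534
Arc 2: start y=0.000, vy=13.534 → t=2.707, apex=9.158, x_land=19.075, impact vy=-13.534
  bounce: vy ← 0.85·13.534 = 11.504
Arc 3: start y=0.000, vy=11.504 → t=2.301, apex=6.617, x_land=27.058, impact vy=-11.504
  bounce: vy ← 0.85·11.504 = 9.778
Arc 4: start y=0.000, vy=9.778 → t=1.956, apex=4.781, x_land=33.845, impact vy=-9.778
  bounce: vy ← 0.85·9.778 = 8.312
Arc 5: start y=0.000, vy=8.312 → t=1.662, apex=3.454, x_land=39.613, impact vy=-8.312
  bounce: vy ← 0.85·8.312 = 7.065
Arc 6: start y=0.000, vy=7.065 → t=1.413, apex=2.496, x_land=44.516, impact vy=-7.065
  bounce: vy ← 0.85·7.065 = 6.005

1 2.790 12.676 9.682
2 2.707 9.158 19.075
3 2.301 6.617 27.058
4 1.956 4.781 33.845
5 1.662 3.454 39.613
6 1.413 2.496 44.516
final: 44.516 6.005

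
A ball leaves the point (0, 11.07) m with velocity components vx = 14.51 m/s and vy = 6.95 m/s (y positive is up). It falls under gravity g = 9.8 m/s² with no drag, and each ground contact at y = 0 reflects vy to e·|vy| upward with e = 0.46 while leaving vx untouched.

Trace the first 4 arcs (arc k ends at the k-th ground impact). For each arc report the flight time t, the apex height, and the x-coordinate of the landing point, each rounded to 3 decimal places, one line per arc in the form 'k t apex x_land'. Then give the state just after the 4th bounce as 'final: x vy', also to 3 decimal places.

Arc 1: start y=11.070, vy=6.950 → t=2.371, apex=13.534, x_land=34.405, impact vy=-16.287
  bounce: vy ← 0.46·16.287 = 7.492
Arc 2: start y=0.000, vy=7.492 → t=1.529, apex=2.864, x_land=56.591, impact vy=-7.492
  bounce: vy ← 0.46·7.492 = 3.446
Arc 3: start y=0.000, vy=3.446 → t=0.703, apex=0.606, x_land=66.797, impact vy=-3.446
  bounce: vy ← 0.46·3.446 = 1.585
Arc 4: start y=0.000, vy=1.585 → t=0.324, apex=0.128, x_land=71.491, impact vy=-1.585
  bounce: vy ← 0.46·1.585 = 0.729

1 2.371 13.534 34.405
2 1.529 2.864 56.591
3 0.703 0.606 66.797
4 0.324 0.128 71.491
final: 71.491 0.729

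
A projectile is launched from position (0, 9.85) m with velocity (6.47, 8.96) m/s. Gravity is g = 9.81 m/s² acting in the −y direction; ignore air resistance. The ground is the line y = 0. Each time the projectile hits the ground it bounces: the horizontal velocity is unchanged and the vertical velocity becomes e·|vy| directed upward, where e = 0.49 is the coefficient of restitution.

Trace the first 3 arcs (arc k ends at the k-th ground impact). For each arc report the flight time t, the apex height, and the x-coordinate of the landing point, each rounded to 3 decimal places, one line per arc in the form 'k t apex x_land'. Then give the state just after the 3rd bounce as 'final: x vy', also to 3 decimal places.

Arc 1: start y=9.850, vy=8.960 → t=2.599, apex=13.942, x_land=16.817, impact vy=-16.539
  bounce: vy ← 0.49·16.539 = 8.104
Arc 2: start y=0.000, vy=8.104 → t=1.652, apex=3.347, x_land=27.507, impact vy=-8.104
  bounce: vy ← 0.49·8.104 = 3.971
Arc 3: start y=0.000, vy=3.971 → t=0.810, apex=0.804, x_land=32.745, impact vy=-3.971
  bounce: vy ← 0.49·3.971 = 1.946

1 2.599 13.942 16.817
2 1.652 3.347 27.507
3 0.810 0.804 32.745
final: 32.745 1.946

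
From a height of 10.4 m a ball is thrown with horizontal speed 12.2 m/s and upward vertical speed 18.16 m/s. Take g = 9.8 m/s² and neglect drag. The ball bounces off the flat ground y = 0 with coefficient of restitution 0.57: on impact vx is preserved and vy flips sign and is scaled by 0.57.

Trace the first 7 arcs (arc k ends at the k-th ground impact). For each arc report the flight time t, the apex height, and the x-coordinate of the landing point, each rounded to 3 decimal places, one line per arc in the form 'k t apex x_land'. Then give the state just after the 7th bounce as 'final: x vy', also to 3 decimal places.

1 4.210 27.226 51.365
2 2.687 8.846 84.149
3 1.532 2.874 102.835
4 0.873 0.934 113.487
5 0.498 0.303 119.558
6 0.284 0.099 123.019
7 0.162 0.032 124.991
final: 124.991 0.452

Arc 1: start y=10.400, vy=18.160 → t=4.210, apex=27.226, x_land=51.365, impact vy=-23.100
  bounce: vy ← 0.57·23.100 = 13.167
Arc 2: start y=0.000, vy=13.167 → t=2.687, apex=8.846, x_land=84.149, impact vy=-13.167
  bounce: vy ← 0.57·13.167 = 7.505
Arc 3: start y=0.000, vy=7.505 → t=1.532, apex=2.874, x_land=102.835, impact vy=-7.505
  bounce: vy ← 0.57·7.505 = 4.278
Arc 4: start y=0.000, vy=4.278 → t=0.873, apex=0.934, x_land=113.487, impact vy=-4.278
  bounce: vy ← 0.57·4.278 = 2.438
Arc 5: start y=0.000, vy=2.438 → t=0.498, apex=0.303, x_land=119.558, impact vy=-2.438
  bounce: vy ← 0.57·2.438 = 1.390
Arc 6: start y=0.000, vy=1.390 → t=0.284, apex=0.099, x_land=123.019, impact vy=-1.390
  bounce: vy ← 0.57·1.390 = 0.792
Arc 7: start y=0.000, vy=0.792 → t=0.162, apex=0.032, x_land=124.991, impact vy=-0.792
  bounce: vy ← 0.57·0.792 = 0.452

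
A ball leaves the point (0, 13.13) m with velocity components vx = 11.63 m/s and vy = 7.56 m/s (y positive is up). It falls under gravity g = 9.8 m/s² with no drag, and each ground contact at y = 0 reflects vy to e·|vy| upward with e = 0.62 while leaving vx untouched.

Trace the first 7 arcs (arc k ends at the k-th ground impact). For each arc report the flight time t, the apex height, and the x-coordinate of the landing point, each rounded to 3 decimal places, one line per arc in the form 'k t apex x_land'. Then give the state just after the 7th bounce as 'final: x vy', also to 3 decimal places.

1 2.581 16.046 30.017
2 2.244 6.168 56.114
3 1.391 2.371 72.294
4 0.863 0.911 82.326
5 0.535 0.350 88.545
6 0.332 0.135 92.402
7 0.206 0.052 94.792
final: 94.792 0.625

Arc 1: start y=13.130, vy=7.560 → t=2.581, apex=16.046, x_land=30.017, impact vy=-17.734
  bounce: vy ← 0.62·17.734 = 10.995
Arc 2: start y=0.000, vy=10.995 → t=2.244, apex=6.168, x_land=56.114, impact vy=-10.995
  bounce: vy ← 0.62·10.995 = 6.817
Arc 3: start y=0.000, vy=6.817 → t=1.391, apex=2.371, x_land=72.294, impact vy=-6.817
  bounce: vy ← 0.62·6.817 = 4.227
Arc 4: start y=0.000, vy=4.227 → t=0.863, apex=0.911, x_land=82.326, impact vy=-4.227
  bounce: vy ← 0.62·4.227 = 2.620
Arc 5: start y=0.000, vy=2.620 → t=0.535, apex=0.350, x_land=88.545, impact vy=-2.620
  bounce: vy ← 0.62·2.620 = 1.625
Arc 6: start y=0.000, vy=1.625 → t=0.332, apex=0.135, x_land=92.402, impact vy=-1.625
  bounce: vy ← 0.62·1.625 = 1.007
Arc 7: start y=0.000, vy=1.007 → t=0.206, apex=0.052, x_land=94.792, impact vy=-1.007
  bounce: vy ← 0.62·1.007 = 0.625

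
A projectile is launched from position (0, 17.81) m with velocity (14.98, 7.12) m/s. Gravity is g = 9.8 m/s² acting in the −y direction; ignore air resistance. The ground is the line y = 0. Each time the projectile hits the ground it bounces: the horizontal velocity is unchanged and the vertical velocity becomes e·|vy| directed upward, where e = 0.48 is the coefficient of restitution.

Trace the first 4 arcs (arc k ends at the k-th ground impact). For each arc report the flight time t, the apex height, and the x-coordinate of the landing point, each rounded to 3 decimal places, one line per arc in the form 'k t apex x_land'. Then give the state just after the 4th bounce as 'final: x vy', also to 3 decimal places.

1 2.767 20.396 41.446
2 1.959 4.699 70.786
3 0.940 1.083 84.869
4 0.451 0.249 91.629
final: 91.629 1.061

Arc 1: start y=17.810, vy=7.120 → t=2.767, apex=20.396, x_land=41.446, impact vy=-19.994
  bounce: vy ← 0.48·19.994 = 9.597
Arc 2: start y=0.000, vy=9.597 → t=1.959, apex=4.699, x_land=70.786, impact vy=-9.597
  bounce: vy ← 0.48·9.597 = 4.607
Arc 3: start y=0.000, vy=4.607 → t=0.940, apex=1.083, x_land=84.869, impact vy=-4.607
  bounce: vy ← 0.48·4.607 = 2.211
Arc 4: start y=0.000, vy=2.211 → t=0.451, apex=0.249, x_land=91.629, impact vy=-2.211
  bounce: vy ← 0.48·2.211 = 1.061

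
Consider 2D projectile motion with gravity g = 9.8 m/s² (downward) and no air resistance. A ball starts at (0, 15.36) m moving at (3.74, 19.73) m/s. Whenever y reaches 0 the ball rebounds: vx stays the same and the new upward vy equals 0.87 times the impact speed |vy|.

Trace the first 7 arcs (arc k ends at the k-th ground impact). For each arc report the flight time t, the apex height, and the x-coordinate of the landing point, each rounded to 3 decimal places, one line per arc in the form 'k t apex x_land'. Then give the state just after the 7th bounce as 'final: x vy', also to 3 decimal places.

Arc 1: start y=15.360, vy=19.730 → t=4.694, apex=35.221, x_land=17.557, impact vy=-26.274
  bounce: vy ← 0.87·26.274 = 22.858
Arc 2: start y=0.000, vy=22.858 → t=4.665, apex=26.659, x_land=35.004, impact vy=-22.858
  bounce: vy ← 0.87·22.858 = 19.887
Arc 3: start y=0.000, vy=19.887 → t=4.059, apex=20.178, x_land=50.183, impact vy=-19.887
  bounce: vy ← 0.87·19.887 = 17.302
Arc 4: start y=0.000, vy=17.302 → t=3.531, apex=15.273, x_land=63.388, impact vy=-17.302
  bounce: vy ← 0.87·17.302 = 15.052
Arc 5: start y=0.000, vy=15.052 → t=3.072, apex=11.560, x_land=74.877, impact vy=-15.052
  bounce: vy ← 0.87·15.052 = 13.096
Arc 6: start y=0.000, vy=13.096 → t=2.673, apex=8.750, x_land=84.873, impact vy=-13.096
  bounce: vy ← 0.87·13.096 = 11.393
Arc 7: start y=0.000, vy=11.393 → t=2.325, apex=6.623, x_land=93.569, impact vy=-11.393
  bounce: vy ← 0.87·11.393 = 9.912

1 4.694 35.221 17.557
2 4.665 26.659 35.004
3 4.059 20.178 50.183
4 3.531 15.273 63.388
5 3.072 11.560 74.877
6 2.673 8.750 84.873
7 2.325 6.623 93.569
final: 93.569 9.912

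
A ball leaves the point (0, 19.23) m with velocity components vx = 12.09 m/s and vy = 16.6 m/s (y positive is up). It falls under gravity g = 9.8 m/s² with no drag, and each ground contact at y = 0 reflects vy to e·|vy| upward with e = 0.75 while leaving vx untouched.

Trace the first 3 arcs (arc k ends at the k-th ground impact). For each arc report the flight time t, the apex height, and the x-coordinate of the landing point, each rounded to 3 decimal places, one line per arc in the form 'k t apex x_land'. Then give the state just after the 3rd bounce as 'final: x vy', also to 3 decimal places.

1 4.300 33.289 51.991
2 3.910 18.725 99.260
3 2.932 10.533 134.711
final: 134.711 10.776

Arc 1: start y=19.230, vy=16.600 → t=4.300, apex=33.289, x_land=51.991, impact vy=-25.543
  bounce: vy ← 0.75·25.543 = 19.158
Arc 2: start y=0.000, vy=19.158 → t=3.910, apex=18.725, x_land=99.260, impact vy=-19.158
  bounce: vy ← 0.75·19.158 = 14.368
Arc 3: start y=0.000, vy=14.368 → t=2.932, apex=10.533, x_land=134.711, impact vy=-14.368
  bounce: vy ← 0.75·14.368 = 10.776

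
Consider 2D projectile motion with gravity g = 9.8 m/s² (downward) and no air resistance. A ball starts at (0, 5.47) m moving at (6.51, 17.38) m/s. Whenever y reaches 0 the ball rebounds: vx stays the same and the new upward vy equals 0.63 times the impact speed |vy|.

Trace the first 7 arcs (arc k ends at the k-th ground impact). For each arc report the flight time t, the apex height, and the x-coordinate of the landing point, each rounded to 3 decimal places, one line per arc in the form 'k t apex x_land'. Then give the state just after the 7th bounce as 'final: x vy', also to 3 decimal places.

1 3.838 20.881 24.984
2 2.601 8.288 41.917
3 1.639 3.289 52.585
4 1.032 1.306 59.306
5 0.650 0.518 63.540
6 0.410 0.206 66.207
7 0.258 0.082 67.888
final: 67.888 0.797

Arc 1: start y=5.470, vy=17.380 → t=3.838, apex=20.881, x_land=24.984, impact vy=-20.231
  bounce: vy ← 0.63·20.231 = 12.745
Arc 2: start y=0.000, vy=12.745 → t=2.601, apex=8.288, x_land=41.917, impact vy=-12.745
  bounce: vy ← 0.63·12.745 = 8.030
Arc 3: start y=0.000, vy=8.030 → t=1.639, apex=3.289, x_land=52.585, impact vy=-8.030
  bounce: vy ← 0.63·8.030 = 5.059
Arc 4: start y=0.000, vy=5.059 → t=1.032, apex=1.306, x_land=59.306, impact vy=-5.059
  bounce: vy ← 0.63·5.059 = 3.187
Arc 5: start y=0.000, vy=3.187 → t=0.650, apex=0.518, x_land=63.540, impact vy=-3.187
  bounce: vy ← 0.63·3.187 = 2.008
Arc 6: start y=0.000, vy=2.008 → t=0.410, apex=0.206, x_land=66.207, impact vy=-2.008
  bounce: vy ← 0.63·2.008 = 1.265
Arc 7: start y=0.000, vy=1.265 → t=0.258, apex=0.082, x_land=67.888, impact vy=-1.265
  bounce: vy ← 0.63·1.265 = 0.797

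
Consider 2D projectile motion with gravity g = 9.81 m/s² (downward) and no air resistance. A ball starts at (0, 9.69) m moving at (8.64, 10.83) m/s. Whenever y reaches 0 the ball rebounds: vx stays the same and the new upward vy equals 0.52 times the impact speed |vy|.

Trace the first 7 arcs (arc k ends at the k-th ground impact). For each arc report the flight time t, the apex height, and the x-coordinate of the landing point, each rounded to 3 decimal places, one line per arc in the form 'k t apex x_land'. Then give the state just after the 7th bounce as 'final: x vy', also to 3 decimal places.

1 2.891 15.668 24.980
2 1.859 4.237 41.040
3 0.967 1.146 49.391
4 0.503 0.310 53.733
5 0.261 0.084 55.991
6 0.136 0.023 57.166
7 0.071 0.006 57.776
final: 57.776 0.180

Arc 1: start y=9.690, vy=10.830 → t=2.891, apex=15.668, x_land=24.980, impact vy=-17.533
  bounce: vy ← 0.52·17.533 = 9.117
Arc 2: start y=0.000, vy=9.117 → t=1.859, apex=4.237, x_land=41.040, impact vy=-9.117
  bounce: vy ← 0.52·9.117 = 4.741
Arc 3: start y=0.000, vy=4.741 → t=0.967, apex=1.146, x_land=49.391, impact vy=-4.741
  bounce: vy ← 0.52·4.741 = 2.465
Arc 4: start y=0.000, vy=2.465 → t=0.503, apex=0.310, x_land=53.733, impact vy=-2.465
  bounce: vy ← 0.52·2.465 = 1.282
Arc 5: start y=0.000, vy=1.282 → t=0.261, apex=0.084, x_land=55.991, impact vy=-1.282
  bounce: vy ← 0.52·1.282 = 0.667
Arc 6: start y=0.000, vy=0.667 → t=0.136, apex=0.023, x_land=57.166, impact vy=-0.667
  bounce: vy ← 0.52·0.667 = 0.347
Arc 7: start y=0.000, vy=0.347 → t=0.071, apex=0.006, x_land=57.776, impact vy=-0.347
  bounce: vy ← 0.52·0.347 = 0.180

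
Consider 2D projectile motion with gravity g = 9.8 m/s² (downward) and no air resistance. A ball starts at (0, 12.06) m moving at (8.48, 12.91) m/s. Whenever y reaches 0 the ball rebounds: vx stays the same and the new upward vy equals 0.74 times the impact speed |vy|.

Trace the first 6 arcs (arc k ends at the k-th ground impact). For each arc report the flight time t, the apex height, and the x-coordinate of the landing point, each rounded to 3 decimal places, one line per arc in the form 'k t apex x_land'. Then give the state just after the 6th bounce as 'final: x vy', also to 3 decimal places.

Arc 1: start y=12.060, vy=12.910 → t=3.366, apex=20.563, x_land=28.543, impact vy=-20.076
  bounce: vy ← 0.74·20.076 = 14.856
Arc 2: start y=0.000, vy=14.856 → t=3.032, apex=11.261, x_land=54.253, impact vy=-14.856
  bounce: vy ← 0.74·14.856 = 10.994
Arc 3: start y=0.000, vy=10.994 → t=2.244, apex=6.166, x_land=73.279, impact vy=-10.994
  bounce: vy ← 0.74·10.994 = 8.135
Arc 4: start y=0.000, vy=8.135 → t=1.660, apex=3.377, x_land=87.358, impact vy=-8.135
  bounce: vy ← 0.74·8.135 = 6.020
Arc 5: start y=0.000, vy=6.020 → t=1.229, apex=1.849, x_land=97.776, impact vy=-6.020
  bounce: vy ← 0.74·6.020 = 4.455
Arc 6: start y=0.000, vy=4.455 → t=0.909, apex=1.013, x_land=105.486, impact vy=-4.455
  bounce: vy ← 0.74·4.455 = 3.297

1 3.366 20.563 28.543
2 3.032 11.261 54.253
3 2.244 6.166 73.279
4 1.660 3.377 87.358
5 1.229 1.849 97.776
6 0.909 1.013 105.486
final: 105.486 3.297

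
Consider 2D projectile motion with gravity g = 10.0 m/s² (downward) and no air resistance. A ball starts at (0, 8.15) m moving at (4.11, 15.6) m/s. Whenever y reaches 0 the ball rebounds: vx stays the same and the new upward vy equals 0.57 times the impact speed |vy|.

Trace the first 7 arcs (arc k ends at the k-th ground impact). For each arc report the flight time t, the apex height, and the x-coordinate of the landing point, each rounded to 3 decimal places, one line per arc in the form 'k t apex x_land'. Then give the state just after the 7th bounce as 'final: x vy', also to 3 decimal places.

Arc 1: start y=8.150, vy=15.600 → t=3.576, apex=20.318, x_land=14.697, impact vy=-20.158
  bounce: vy ← 0.57·20.158 = 11.490
Arc 2: start y=0.000, vy=11.490 → t=2.298, apex=6.601, x_land=24.142, impact vy=-11.490
  bounce: vy ← 0.57·11.490 = 6.549
Arc 3: start y=0.000, vy=6.549 → t=1.310, apex=2.145, x_land=29.525, impact vy=-6.549
  bounce: vy ← 0.57·6.549 = 3.733
Arc 4: start y=0.000, vy=3.733 → t=0.747, apex=0.697, x_land=32.594, impact vy=-3.733
  bounce: vy ← 0.57·3.733 = 2.128
Arc 5: start y=0.000, vy=2.128 → t=0.426, apex=0.226, x_land=34.343, impact vy=-2.128
  bounce: vy ← 0.57·2.128 = 1.213
Arc 6: start y=0.000, vy=1.213 → t=0.243, apex=0.074, x_land=35.340, impact vy=-1.213
  bounce: vy ← 0.57·1.213 = 0.691
Arc 7: start y=0.000, vy=0.691 → t=0.138, apex=0.024, x_land=35.908, impact vy=-0.691
  bounce: vy ← 0.57·0.691 = 0.394

1 3.576 20.318 14.697
2 2.298 6.601 24.142
3 1.310 2.145 29.525
4 0.747 0.697 32.594
5 0.426 0.226 34.343
6 0.243 0.074 35.340
7 0.138 0.024 35.908
final: 35.908 0.394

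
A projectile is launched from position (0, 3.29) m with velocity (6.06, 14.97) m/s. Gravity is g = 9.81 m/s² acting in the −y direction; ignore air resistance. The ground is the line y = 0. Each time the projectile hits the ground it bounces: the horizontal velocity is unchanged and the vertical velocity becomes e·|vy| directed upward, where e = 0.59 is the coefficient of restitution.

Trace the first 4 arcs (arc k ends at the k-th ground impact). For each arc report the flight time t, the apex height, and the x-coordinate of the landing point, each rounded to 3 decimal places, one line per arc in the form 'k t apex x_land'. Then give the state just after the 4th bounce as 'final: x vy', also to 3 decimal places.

1 3.258 14.712 19.743
2 2.044 5.121 32.127
3 1.206 1.783 39.434
4 0.711 0.621 43.745
final: 43.745 2.059

Arc 1: start y=3.290, vy=14.970 → t=3.258, apex=14.712, x_land=19.743, impact vy=-16.990
  bounce: vy ← 0.59·16.990 = 10.024
Arc 2: start y=0.000, vy=10.024 → t=2.044, apex=5.121, x_land=32.127, impact vy=-10.024
  bounce: vy ← 0.59·10.024 = 5.914
Arc 3: start y=0.000, vy=5.914 → t=1.206, apex=1.783, x_land=39.434, impact vy=-5.914
  bounce: vy ← 0.59·5.914 = 3.489
Arc 4: start y=0.000, vy=3.489 → t=0.711, apex=0.621, x_land=43.745, impact vy=-3.489
  bounce: vy ← 0.59·3.489 = 2.059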